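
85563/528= 162 + 9/176 = 162.05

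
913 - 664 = 249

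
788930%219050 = 131780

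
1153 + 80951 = 82104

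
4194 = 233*18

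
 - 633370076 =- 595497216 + -37872860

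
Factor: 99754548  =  2^2 * 3^1*29^1*286651^1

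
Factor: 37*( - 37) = - 1369 = - 37^2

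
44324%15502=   13320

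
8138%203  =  18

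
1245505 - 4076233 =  - 2830728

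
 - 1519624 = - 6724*226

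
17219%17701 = 17219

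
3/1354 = 3/1354 = 0.00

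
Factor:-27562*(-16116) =444189192=2^3*3^1* 17^1*79^1*13781^1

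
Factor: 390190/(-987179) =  - 2^1*5^1*73^(-1)*13523^( - 1)*39019^1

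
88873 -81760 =7113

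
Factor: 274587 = 3^1*91529^1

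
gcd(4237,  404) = 1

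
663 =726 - 63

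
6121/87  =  70 + 31/87  =  70.36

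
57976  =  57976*1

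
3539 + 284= 3823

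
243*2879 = 699597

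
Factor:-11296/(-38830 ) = 16/55 = 2^4*5^(-1 )*11^( - 1)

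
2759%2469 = 290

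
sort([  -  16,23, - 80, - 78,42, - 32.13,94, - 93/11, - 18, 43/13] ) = [ - 80, - 78 ,-32.13,  -  18,  -  16, - 93/11, 43/13,23, 42, 94 ] 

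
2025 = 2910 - 885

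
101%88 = 13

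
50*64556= 3227800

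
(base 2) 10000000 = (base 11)107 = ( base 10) 128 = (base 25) 53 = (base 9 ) 152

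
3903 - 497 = 3406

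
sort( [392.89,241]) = [ 241, 392.89 ]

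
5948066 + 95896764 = 101844830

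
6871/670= 6871/670 = 10.26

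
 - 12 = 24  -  36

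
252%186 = 66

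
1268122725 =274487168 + 993635557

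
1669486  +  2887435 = 4556921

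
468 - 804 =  - 336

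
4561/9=4561/9 = 506.78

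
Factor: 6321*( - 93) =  - 587853 = - 3^2*7^2*31^1*43^1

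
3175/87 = 36 + 43/87 = 36.49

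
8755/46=190 + 15/46 = 190.33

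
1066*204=217464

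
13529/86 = 13529/86 = 157.31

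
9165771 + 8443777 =17609548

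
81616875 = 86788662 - 5171787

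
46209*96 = 4436064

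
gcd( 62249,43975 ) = 1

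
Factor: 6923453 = 1811^1*3823^1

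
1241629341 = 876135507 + 365493834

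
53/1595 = 53/1595 = 0.03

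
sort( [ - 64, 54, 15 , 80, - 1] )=[ - 64 , - 1 , 15,  54,80]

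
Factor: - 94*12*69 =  - 77832 =- 2^3*3^2*23^1 * 47^1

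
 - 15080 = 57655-72735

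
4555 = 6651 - 2096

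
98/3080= 7/220= 0.03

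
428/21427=428/21427 = 0.02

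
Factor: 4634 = 2^1*7^1* 331^1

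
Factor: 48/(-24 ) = -2 = -  2^1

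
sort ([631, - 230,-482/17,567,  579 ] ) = [ - 230, - 482/17, 567,579,  631]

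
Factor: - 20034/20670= - 3^2*5^( - 1)*7^1*13^(-1 ) = - 63/65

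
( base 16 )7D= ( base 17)76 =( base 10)125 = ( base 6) 325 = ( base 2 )1111101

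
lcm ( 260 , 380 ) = 4940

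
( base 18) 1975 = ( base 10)8879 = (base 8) 21257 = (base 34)7N5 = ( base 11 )6742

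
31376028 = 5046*6218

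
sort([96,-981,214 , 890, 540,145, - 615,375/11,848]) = [ - 981, - 615,375/11, 96, 145, 214,540, 848, 890]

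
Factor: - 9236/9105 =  - 2^2*3^( -1) * 5^ ( - 1 )* 607^( - 1)*2309^1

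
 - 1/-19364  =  1/19364 = 0.00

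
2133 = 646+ 1487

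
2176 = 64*34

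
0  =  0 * 6879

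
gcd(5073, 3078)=57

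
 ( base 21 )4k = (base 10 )104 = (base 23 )4C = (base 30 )3e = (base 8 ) 150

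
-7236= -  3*2412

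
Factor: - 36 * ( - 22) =792 = 2^3*3^2*11^1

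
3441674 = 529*6506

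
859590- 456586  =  403004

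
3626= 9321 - 5695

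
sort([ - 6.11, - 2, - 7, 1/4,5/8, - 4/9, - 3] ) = [ -7,-6.11, - 3, - 2,-4/9, 1/4 , 5/8]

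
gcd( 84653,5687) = 1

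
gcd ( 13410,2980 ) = 1490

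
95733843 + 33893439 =129627282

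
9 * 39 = 351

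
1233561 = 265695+967866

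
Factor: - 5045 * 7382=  - 2^1*5^1*1009^1*3691^1 = -37242190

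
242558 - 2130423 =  - 1887865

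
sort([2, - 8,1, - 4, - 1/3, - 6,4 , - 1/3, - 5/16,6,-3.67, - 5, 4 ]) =[ - 8,- 6, - 5, - 4, - 3.67,-1/3, -1/3, - 5/16,1,  2,4,  4, 6] 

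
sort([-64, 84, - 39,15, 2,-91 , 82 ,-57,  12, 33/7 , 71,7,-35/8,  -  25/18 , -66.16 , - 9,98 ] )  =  [ - 91, - 66.16, - 64,-57, - 39, - 9 , - 35/8, - 25/18, 2, 33/7,  7, 12 , 15, 71 , 82, 84, 98]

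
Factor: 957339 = 3^4*53^1*223^1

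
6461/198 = 6461/198 = 32.63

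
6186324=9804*631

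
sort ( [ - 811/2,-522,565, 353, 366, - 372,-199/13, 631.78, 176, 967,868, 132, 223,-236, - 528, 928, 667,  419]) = [-528, - 522, - 811/2,- 372, - 236, - 199/13, 132, 176,223, 353,366,  419, 565, 631.78, 667, 868,928,967] 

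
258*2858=737364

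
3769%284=77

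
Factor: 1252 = 2^2*313^1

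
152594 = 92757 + 59837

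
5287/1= 5287 = 5287.00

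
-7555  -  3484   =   - 11039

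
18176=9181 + 8995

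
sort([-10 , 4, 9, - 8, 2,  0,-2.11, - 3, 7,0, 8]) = [-10 , - 8,-3, - 2.11, 0 , 0 , 2,4,7, 8,9 ]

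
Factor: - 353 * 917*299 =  - 96786599=- 7^1*13^1*23^1 * 131^1*353^1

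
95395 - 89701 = 5694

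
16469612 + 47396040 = 63865652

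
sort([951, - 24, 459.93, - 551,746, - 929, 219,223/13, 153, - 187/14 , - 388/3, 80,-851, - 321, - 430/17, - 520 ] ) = [ - 929, - 851, - 551,  -  520, - 321, - 388/3, - 430/17, - 24, - 187/14,223/13,80,153,219,459.93, 746,951]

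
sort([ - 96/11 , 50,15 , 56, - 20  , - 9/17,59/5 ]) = [  -  20,  -  96/11, - 9/17,59/5, 15,  50,56]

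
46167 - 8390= 37777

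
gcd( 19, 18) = 1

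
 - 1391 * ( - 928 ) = 1290848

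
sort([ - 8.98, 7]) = [ -8.98,7] 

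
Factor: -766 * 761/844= - 291463/422 = - 2^( - 1 )*211^( - 1 )*383^1*761^1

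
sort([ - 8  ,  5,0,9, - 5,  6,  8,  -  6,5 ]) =[ - 8, - 6, - 5, 0,5,5,6 , 8,9 ]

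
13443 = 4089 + 9354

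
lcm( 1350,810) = 4050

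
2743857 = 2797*981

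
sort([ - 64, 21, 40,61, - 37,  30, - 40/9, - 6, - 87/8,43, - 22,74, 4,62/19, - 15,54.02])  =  [ - 64, - 37, - 22, - 15, - 87/8, - 6,-40/9,62/19,  4,21,30,40,43, 54.02,61,74]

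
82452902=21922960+60529942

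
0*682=0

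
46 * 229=10534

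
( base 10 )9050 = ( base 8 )21532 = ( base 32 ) 8qq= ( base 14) 3426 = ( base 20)12CA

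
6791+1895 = 8686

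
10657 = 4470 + 6187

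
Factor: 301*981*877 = 258961437  =  3^2*7^1*43^1*109^1*877^1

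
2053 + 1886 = 3939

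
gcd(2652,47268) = 156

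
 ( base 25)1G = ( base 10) 41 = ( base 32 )19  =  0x29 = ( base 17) 27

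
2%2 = 0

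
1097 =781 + 316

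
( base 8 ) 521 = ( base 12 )241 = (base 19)he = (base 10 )337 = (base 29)bi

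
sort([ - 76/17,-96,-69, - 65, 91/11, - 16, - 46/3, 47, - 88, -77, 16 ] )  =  [ - 96, - 88, - 77, - 69, - 65, - 16, - 46/3, - 76/17, 91/11, 16 , 47] 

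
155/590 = 31/118 = 0.26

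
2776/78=1388/39 = 35.59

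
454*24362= 11060348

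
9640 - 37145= - 27505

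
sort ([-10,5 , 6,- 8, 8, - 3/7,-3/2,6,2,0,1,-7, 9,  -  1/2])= [-10, - 8, - 7, - 3/2, - 1/2, - 3/7,0,1,2,5, 6, 6,8,9 ]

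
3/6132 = 1/2044 = 0.00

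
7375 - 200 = 7175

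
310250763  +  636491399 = 946742162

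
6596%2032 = 500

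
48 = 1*48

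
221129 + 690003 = 911132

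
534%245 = 44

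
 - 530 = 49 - 579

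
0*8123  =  0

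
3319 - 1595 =1724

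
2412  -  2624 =- 212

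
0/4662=0=0.00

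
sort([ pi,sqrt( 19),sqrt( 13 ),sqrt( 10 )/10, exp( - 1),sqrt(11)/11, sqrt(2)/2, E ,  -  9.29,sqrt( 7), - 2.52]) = [ - 9.29, - 2.52, sqrt(11 ) /11, sqrt( 10 )/10,exp( - 1 ),sqrt( 2 )/2, sqrt(7), E,pi,sqrt (13), sqrt( 19)] 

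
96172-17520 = 78652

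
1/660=1/660  =  0.00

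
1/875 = 1/875 = 0.00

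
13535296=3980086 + 9555210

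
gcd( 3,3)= 3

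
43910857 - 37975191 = 5935666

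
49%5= 4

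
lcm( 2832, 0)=0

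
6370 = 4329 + 2041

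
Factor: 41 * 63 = 2583  =  3^2*7^1*41^1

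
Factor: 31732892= 2^2 *83^1*95581^1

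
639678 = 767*834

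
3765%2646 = 1119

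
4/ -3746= -2/1873= - 0.00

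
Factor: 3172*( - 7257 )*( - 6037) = 138966934548 = 2^2*3^1*13^1*41^1*59^1*61^1*6037^1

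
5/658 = 5/658 = 0.01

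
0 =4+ - 4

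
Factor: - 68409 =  - 3^2*11^1*691^1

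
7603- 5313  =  2290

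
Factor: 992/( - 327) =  - 2^5*3^( - 1)*31^1*109^( - 1)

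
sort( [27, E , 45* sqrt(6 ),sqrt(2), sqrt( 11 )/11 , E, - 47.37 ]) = [ - 47.37, sqrt(11)/11,sqrt ( 2),  E,E,27,45*sqrt(6 )] 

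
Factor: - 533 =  - 13^1 *41^1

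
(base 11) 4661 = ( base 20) f5h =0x17e5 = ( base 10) 6117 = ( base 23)BCM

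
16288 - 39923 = -23635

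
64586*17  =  1097962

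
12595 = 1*12595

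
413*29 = 11977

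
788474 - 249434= 539040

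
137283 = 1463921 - 1326638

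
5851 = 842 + 5009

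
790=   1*790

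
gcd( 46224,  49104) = 144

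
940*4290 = 4032600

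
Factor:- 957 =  - 3^1*11^1*29^1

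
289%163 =126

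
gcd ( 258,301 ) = 43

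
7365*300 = 2209500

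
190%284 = 190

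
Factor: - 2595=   -  3^1*5^1*173^1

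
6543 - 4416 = 2127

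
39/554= 39/554=   0.07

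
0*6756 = 0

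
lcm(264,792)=792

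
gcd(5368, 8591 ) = 11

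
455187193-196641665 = 258545528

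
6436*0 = 0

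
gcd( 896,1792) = 896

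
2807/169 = 2807/169 = 16.61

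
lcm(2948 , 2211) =8844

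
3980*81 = 322380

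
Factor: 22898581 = 2113^1*10837^1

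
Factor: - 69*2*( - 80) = 2^5*3^1*5^1*23^1=   11040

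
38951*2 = 77902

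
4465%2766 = 1699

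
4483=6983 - 2500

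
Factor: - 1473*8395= -12365835 = - 3^1*5^1 * 23^1*73^1 * 491^1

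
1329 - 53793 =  - 52464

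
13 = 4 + 9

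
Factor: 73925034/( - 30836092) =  - 36962517/15418046= - 2^( - 1)*3^1*7^ (-2 )*317^1*38867^1*157327^( - 1)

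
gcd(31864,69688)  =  8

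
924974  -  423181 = 501793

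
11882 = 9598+2284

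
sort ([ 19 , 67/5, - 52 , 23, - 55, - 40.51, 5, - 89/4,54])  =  [ - 55 , - 52,-40.51, - 89/4,5 , 67/5, 19, 23, 54 ] 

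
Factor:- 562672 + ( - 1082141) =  - 3^3*60919^1 = -1644813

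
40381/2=20190 + 1/2 = 20190.50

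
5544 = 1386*4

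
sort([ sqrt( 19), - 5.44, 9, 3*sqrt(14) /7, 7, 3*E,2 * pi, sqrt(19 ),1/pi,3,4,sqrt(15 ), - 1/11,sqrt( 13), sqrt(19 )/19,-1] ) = [ - 5.44,- 1, - 1/11,  sqrt(19)/19,1/pi , 3*sqrt (14) /7, 3,sqrt(13 ),sqrt ( 15 ) , 4,sqrt( 19 ),sqrt(19 ), 2 * pi,7, 3*E,9]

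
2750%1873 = 877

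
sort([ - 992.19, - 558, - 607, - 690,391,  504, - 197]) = [ - 992.19, -690, - 607, - 558 , - 197, 391, 504 ] 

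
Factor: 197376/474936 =32/77 = 2^5*7^(-1 )*11^ ( - 1) 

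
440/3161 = 440/3161  =  0.14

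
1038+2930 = 3968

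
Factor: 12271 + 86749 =99020 = 2^2  *5^1 * 4951^1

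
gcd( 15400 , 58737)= 7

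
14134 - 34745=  - 20611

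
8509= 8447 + 62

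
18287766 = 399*45834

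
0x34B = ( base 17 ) 2fa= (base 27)146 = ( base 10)843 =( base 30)s3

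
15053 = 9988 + 5065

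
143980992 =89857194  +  54123798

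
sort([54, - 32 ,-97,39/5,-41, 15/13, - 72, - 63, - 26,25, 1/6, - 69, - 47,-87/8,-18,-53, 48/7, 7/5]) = [  -  97, - 72,  -  69,  -  63, - 53,  -  47,  -  41,-32,  -  26, - 18, - 87/8,1/6,15/13, 7/5,48/7, 39/5,25, 54 ]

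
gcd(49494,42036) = 678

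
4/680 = 1/170 = 0.01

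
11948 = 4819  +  7129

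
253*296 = 74888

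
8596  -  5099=3497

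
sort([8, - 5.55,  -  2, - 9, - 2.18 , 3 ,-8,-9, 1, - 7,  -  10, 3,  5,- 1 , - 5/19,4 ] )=[ - 10 , - 9, - 9, - 8, - 7, - 5.55, - 2.18, -2, - 1, - 5/19, 1, 3, 3, 4,5, 8]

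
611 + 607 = 1218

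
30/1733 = 30/1733 = 0.02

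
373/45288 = 373/45288 = 0.01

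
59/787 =59/787 = 0.07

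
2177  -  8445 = - 6268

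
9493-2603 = 6890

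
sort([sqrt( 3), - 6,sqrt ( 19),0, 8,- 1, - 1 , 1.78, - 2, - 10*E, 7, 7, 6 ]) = [ - 10*E,-6,-2,-1, - 1, 0,sqrt (3 ), 1.78, sqrt( 19 ), 6,7  ,  7, 8] 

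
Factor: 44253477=3^2*773^1*6361^1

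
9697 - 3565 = 6132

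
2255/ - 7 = -323+ 6/7 = -322.14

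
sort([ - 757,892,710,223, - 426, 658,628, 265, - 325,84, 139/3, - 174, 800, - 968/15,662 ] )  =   [-757, - 426, - 325, - 174, - 968/15,139/3,84,223,265 , 628,658, 662,710,800,892 ] 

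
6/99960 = 1/16660 = 0.00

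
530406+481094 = 1011500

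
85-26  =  59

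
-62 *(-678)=42036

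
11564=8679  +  2885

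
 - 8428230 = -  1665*5062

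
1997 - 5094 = - 3097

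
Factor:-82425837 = -3^1*13^1*89^1*23747^1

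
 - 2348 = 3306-5654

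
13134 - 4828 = 8306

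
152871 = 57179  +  95692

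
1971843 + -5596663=-3624820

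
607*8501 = 5160107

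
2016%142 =28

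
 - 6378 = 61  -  6439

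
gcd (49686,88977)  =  21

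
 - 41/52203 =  - 41/52203 = - 0.00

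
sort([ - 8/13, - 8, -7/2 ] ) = [ - 8, - 7/2, -8/13 ] 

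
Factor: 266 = 2^1*7^1*19^1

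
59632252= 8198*7274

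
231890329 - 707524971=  - 475634642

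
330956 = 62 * 5338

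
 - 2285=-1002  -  1283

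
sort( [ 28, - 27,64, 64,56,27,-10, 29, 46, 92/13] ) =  [-27,  -  10,92/13, 27,28,29, 46,56,64,64]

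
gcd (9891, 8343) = 9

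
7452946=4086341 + 3366605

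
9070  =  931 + 8139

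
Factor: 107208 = 2^3 * 3^2*1489^1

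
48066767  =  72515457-24448690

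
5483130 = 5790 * 947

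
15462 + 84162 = 99624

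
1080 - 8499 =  - 7419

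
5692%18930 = 5692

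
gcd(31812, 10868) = 44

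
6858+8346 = 15204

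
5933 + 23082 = 29015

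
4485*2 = 8970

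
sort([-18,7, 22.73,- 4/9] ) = [- 18,-4/9, 7,22.73 ]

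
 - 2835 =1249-4084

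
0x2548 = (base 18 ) 1b84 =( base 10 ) 9544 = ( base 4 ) 2111020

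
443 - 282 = 161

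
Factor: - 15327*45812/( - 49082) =351080262/24541 = 2^1*3^2*11^ ( - 1 ) * 13^2*23^( - 1)*97^( - 1) * 131^1*881^1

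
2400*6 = 14400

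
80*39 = 3120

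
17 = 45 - 28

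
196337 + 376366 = 572703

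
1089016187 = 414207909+674808278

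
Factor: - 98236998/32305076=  - 2^( - 1)*3^2*37^1*577^( - 1)  *13997^( - 1) * 147503^1=- 49118499/16152538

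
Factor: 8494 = 2^1*31^1*137^1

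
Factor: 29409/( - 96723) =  - 3^(-1)*11^( - 1 ) *977^ ( - 1) *9803^1 = - 9803/32241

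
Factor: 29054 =2^1*73^1*199^1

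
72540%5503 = 1001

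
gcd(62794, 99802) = 2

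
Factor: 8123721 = 3^1*1319^1 * 2053^1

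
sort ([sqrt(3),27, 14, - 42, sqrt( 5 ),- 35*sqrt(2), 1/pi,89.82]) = [ - 35 * sqrt( 2 ), - 42,1/pi  ,  sqrt(3),sqrt ( 5),14,27, 89.82 ]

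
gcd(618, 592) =2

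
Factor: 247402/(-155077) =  - 2^1*13^(-1)*79^(-1)*151^( - 1) * 123701^1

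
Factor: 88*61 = 5368=2^3*11^1*61^1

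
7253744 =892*8132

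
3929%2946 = 983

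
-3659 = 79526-83185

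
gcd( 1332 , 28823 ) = 37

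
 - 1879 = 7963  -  9842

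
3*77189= 231567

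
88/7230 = 44/3615   =  0.01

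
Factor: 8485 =5^1*1697^1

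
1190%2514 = 1190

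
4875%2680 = 2195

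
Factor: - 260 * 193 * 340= - 2^4*5^2 * 13^1*17^1*193^1= - 17061200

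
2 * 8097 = 16194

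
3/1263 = 1/421 =0.00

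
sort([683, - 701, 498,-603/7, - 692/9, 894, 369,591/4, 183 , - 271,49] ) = [ - 701,-271, -603/7, - 692/9, 49,591/4, 183,369 , 498,683, 894]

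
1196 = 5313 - 4117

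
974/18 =54 + 1/9  =  54.11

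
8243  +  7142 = 15385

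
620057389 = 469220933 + 150836456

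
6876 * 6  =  41256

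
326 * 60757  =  19806782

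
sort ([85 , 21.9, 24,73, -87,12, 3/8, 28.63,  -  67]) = [ - 87 , - 67 , 3/8 , 12,21.9,24,  28.63 , 73 , 85]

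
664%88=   48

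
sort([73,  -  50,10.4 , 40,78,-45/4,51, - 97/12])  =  [ - 50, - 45/4 , - 97/12, 10.4,40,51, 73, 78] 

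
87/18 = 29/6 = 4.83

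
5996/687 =8+500/687 = 8.73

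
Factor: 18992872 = 2^3*2374109^1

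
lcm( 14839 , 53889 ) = 1023891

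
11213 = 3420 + 7793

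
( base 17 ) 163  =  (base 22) HK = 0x18a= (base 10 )394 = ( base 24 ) ga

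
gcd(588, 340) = 4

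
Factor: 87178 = 2^1*7^1 * 13^1*479^1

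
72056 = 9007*8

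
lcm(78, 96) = 1248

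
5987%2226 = 1535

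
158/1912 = 79/956 = 0.08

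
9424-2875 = 6549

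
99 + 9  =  108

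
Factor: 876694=2^1 * 7^1 * 13^1 * 4817^1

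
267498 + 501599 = 769097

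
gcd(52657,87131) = 11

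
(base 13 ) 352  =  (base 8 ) 1076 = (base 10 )574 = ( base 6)2354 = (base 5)4244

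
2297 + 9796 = 12093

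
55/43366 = 55/43366 = 0.00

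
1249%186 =133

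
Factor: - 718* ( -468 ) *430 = 144490320 = 2^4*3^2*5^1* 13^1 *43^1 * 359^1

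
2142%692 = 66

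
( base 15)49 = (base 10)69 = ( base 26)2h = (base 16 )45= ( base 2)1000101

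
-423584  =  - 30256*14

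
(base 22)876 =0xfc0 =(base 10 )4032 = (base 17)dg3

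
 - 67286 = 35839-103125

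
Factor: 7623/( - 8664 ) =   -  2541/2888 = - 2^( - 3)*3^1*7^1*11^2 * 19^( - 2) 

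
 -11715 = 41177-52892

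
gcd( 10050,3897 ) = 3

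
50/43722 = 25/21861 = 0.00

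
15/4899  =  5/1633 = 0.00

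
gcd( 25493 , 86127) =1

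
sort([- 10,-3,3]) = [ - 10, - 3,3] 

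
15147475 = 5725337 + 9422138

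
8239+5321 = 13560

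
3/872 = 3/872 = 0.00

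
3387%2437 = 950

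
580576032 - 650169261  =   - 69593229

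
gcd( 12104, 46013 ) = 89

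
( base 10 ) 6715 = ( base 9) 10181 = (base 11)5055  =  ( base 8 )15073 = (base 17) 1640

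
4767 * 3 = 14301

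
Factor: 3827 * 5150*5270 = 2^2  *5^3 * 17^1*31^1*43^1 *89^1 * 103^1 = 103866693500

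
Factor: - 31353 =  - 3^1 * 7^1 * 1493^1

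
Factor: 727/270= 2^(- 1 )*3^( - 3)*5^( - 1) * 727^1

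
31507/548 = 31507/548= 57.49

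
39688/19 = 39688/19=2088.84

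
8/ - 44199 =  - 8/44199 = - 0.00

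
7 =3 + 4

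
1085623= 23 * 47201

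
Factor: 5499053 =7^1*785579^1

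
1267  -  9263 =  - 7996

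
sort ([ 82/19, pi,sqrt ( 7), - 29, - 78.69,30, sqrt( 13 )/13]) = [ - 78.69, - 29, sqrt(13)/13, sqrt(7 ), pi, 82/19, 30] 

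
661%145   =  81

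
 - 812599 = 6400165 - 7212764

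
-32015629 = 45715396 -77731025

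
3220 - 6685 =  - 3465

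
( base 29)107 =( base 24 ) 1b8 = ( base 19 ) 26c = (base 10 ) 848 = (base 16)350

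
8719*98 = 854462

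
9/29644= 9/29644 = 0.00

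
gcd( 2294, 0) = 2294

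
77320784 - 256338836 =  - 179018052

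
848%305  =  238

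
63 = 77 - 14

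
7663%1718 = 791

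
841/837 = 841/837 = 1.00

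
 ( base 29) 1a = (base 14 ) 2b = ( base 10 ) 39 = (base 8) 47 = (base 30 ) 19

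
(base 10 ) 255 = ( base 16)ff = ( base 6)1103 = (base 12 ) 193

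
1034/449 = 1034/449 = 2.30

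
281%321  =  281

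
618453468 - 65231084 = 553222384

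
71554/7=10222=10222.00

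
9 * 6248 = 56232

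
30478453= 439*69427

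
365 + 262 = 627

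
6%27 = 6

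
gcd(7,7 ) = 7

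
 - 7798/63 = - 124 + 2/9 = - 123.78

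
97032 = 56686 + 40346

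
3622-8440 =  - 4818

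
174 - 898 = - 724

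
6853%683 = 23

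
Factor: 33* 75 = 3^2* 5^2*11^1 = 2475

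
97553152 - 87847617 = 9705535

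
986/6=164 + 1/3 = 164.33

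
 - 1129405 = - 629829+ - 499576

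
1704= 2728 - 1024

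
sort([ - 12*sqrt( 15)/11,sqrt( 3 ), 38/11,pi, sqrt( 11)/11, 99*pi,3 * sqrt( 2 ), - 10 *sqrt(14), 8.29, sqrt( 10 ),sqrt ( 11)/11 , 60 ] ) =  [ - 10*sqrt ( 14), - 12 * sqrt( 15)/11,sqrt( 11 ) /11,sqrt( 11)/11,  sqrt( 3), pi, sqrt( 10),38/11,  3*sqrt( 2) , 8.29,60,  99*pi]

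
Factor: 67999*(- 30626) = - 2082537374=- 2^1*53^1 *1283^1 * 15313^1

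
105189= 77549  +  27640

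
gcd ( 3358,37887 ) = 73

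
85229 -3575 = 81654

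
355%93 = 76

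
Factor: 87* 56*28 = 136416 = 2^5*3^1 * 7^2 * 29^1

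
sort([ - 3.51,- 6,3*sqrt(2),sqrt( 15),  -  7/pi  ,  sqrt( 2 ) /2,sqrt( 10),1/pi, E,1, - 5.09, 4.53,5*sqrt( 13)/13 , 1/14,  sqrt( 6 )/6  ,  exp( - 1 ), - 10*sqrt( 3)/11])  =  [ - 6, - 5.09, - 3.51, - 7/pi, - 10*sqrt(3) /11,1/14 , 1/pi,exp( - 1 ),sqrt ( 6)/6,sqrt(2 ) /2 , 1,  5*sqrt( 13)/13, E,sqrt(10),sqrt(15 ),3*sqrt(2 ),4.53]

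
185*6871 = 1271135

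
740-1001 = -261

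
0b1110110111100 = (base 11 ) 57a0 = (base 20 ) J0C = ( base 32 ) 7DS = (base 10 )7612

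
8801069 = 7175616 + 1625453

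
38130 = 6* 6355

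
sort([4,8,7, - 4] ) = [-4,  4, 7,8 ]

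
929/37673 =929/37673 = 0.02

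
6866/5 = 1373 + 1/5  =  1373.20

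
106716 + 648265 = 754981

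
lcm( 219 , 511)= 1533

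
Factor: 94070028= 2^2*3^1*13^1 * 603013^1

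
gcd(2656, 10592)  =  32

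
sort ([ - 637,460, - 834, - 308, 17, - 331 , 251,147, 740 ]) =[ - 834,-637, - 331,-308,17,147 , 251,460, 740]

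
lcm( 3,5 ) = 15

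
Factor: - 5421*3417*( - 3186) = 59016052602 = 2^1*3^5*13^1*17^1*59^1*67^1*139^1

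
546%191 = 164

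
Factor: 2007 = 3^2*223^1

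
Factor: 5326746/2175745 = 2^1*3^1*5^(  -  1 )*11^(-1 )*13^( -1 )*179^( - 1 )*52223^1 = 313338/127985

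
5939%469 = 311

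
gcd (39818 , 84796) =86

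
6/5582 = 3/2791  =  0.00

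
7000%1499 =1004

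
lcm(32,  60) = 480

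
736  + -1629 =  -893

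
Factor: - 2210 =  - 2^1*5^1*13^1*17^1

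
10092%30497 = 10092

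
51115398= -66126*( - 773 ) 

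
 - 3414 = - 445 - 2969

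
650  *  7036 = 4573400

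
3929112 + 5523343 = 9452455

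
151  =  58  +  93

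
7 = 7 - 0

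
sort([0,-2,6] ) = [-2,0,6]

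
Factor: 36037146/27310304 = 18018573/13655152 = 2^( - 4)*3^1*7^( - 1)*277^1*21683^1*121921^( - 1) 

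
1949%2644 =1949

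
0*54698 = 0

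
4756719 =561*8479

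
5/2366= 5/2366 = 0.00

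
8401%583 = 239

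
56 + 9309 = 9365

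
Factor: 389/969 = 3^( - 1 ) * 17^( - 1)*19^(  -  1)*389^1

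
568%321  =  247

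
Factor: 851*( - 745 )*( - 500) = 316997500 = 2^2*5^4*23^1*37^1*149^1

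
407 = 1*407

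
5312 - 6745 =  - 1433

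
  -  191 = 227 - 418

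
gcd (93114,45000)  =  18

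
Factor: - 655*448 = -293440 =- 2^6*5^1*7^1*131^1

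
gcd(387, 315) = 9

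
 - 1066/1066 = -1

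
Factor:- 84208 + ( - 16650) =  - 2^1 *211^1*239^1 = - 100858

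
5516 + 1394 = 6910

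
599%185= 44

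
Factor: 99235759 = 7^1*107^1*132491^1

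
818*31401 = 25686018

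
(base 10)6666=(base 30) 7C6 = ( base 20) gd6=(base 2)1101000001010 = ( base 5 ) 203131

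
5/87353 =5/87353 = 0.00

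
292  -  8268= - 7976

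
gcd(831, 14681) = 277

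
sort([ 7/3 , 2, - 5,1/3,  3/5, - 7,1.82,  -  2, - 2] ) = [ - 7, - 5, - 2, - 2,  1/3,3/5,1.82, 2, 7/3]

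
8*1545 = 12360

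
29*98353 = 2852237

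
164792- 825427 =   -  660635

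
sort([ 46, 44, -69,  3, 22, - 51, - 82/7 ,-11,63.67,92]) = [-69 ,-51 ,  -  82/7, - 11, 3,22,44 , 46,63.67,92] 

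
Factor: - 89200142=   -  2^1 * 44600071^1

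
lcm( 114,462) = 8778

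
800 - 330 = 470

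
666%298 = 70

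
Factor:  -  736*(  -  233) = 171488 = 2^5 * 23^1* 233^1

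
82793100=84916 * 975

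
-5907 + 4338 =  - 1569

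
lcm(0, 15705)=0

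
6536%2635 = 1266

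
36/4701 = 12/1567 = 0.01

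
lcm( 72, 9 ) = 72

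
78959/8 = 78959/8 = 9869.88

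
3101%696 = 317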